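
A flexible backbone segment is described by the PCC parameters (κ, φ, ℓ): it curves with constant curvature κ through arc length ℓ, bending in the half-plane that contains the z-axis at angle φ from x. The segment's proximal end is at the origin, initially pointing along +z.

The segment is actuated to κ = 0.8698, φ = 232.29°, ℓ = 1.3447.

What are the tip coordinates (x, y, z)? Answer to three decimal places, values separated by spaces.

θ = κ·ℓ = 0.8698 × 1.3447 = 1.16962 rad
ρ = (1 − cos θ)/κ = (1 − 0.39050)/0.8698 = 0.70073
z = sin θ / κ = 0.92060/0.8698 = 1.05841
x = ρ cos φ = 0.70073 × cos(232.29°) = -0.42861
y = ρ sin φ = 0.70073 × sin(232.29°) = -0.55436

-0.429 -0.554 1.058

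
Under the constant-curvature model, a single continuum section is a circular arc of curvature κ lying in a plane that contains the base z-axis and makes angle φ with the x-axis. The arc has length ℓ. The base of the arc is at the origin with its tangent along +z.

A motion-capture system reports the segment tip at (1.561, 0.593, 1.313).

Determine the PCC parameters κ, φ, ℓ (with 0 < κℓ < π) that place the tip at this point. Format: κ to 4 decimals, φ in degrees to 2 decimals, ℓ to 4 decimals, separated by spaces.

ρ = √(x²+y²) = √(1.561² + 0.593²) = 1.66984
φ = atan2(y, x) mod 360° = atan2(0.593, 1.561) = 20.8010°
|p|² = ρ² + z² = 1.66984² + 1.313² = 4.51234
κ = 2ρ / |p|² = 2×1.66984 / 4.51234 = 0.74012
θ = 2·atan2(ρ, z) = 2·atan2(1.66984, 1.313) = 1.80893 rad
ℓ = θ/κ = 1.80893/0.74012 = 2.44409

0.7401 20.80 2.4441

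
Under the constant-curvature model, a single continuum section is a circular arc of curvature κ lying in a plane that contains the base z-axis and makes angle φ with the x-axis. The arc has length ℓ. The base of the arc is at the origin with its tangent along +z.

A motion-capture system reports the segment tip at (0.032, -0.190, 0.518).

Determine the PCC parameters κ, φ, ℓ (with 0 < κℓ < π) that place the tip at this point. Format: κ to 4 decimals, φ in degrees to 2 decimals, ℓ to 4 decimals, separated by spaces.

1.2616 279.56 0.5645

ρ = √(x²+y²) = √(0.032² + -0.190²) = 0.19268
φ = atan2(y, x) mod 360° = atan2(-0.190, 0.032) = 279.5601°
|p|² = ρ² + z² = 0.19268² + 0.518² = 0.30545
κ = 2ρ / |p|² = 2×0.19268 / 0.30545 = 1.26160
θ = 2·atan2(ρ, z) = 2·atan2(0.19268, 0.518) = 0.71221 rad
ℓ = θ/κ = 0.71221/1.26160 = 0.56453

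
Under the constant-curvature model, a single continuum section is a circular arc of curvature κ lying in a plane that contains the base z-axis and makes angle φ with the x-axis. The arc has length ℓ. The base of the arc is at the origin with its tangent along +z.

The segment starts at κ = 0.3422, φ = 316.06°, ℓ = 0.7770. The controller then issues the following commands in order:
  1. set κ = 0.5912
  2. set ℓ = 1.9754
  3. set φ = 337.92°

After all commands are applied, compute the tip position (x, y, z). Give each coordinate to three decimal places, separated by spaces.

0.953 -0.387 1.556

initial: κ=0.3422, φ=316.06°, ℓ=0.7770
cmd 1: set κ=0.5912 → (κ,φ,ℓ)=(0.5912,316.06°,0.7770) → tip=(0.1263,-0.1217,0.7500)
cmd 2: set ℓ=1.9754 → (κ,φ,ℓ)=(0.5912,316.06°,1.9754) → tip=(0.7404,-0.7135,1.5560)
cmd 3: set φ=337.92° → (κ,φ,ℓ)=(0.5912,337.92°,1.9754) → tip=(0.9528,-0.3865,1.5560)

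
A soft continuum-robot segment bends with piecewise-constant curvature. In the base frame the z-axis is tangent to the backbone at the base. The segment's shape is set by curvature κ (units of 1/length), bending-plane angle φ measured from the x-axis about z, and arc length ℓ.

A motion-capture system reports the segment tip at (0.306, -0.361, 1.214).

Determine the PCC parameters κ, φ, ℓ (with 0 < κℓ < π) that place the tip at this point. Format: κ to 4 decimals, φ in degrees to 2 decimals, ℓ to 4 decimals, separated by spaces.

ρ = √(x²+y²) = √(0.306² + -0.361²) = 0.47324
φ = atan2(y, x) mod 360° = atan2(-0.361, 0.306) = 310.2861°
|p|² = ρ² + z² = 0.47324² + 1.214² = 1.69775
κ = 2ρ / |p|² = 2×0.47324 / 1.69775 = 0.55749
θ = 2·atan2(ρ, z) = 2·atan2(0.47324, 1.214) = 0.74340 rad
ℓ = θ/κ = 0.74340/0.55749 = 1.33347

0.5575 310.29 1.3335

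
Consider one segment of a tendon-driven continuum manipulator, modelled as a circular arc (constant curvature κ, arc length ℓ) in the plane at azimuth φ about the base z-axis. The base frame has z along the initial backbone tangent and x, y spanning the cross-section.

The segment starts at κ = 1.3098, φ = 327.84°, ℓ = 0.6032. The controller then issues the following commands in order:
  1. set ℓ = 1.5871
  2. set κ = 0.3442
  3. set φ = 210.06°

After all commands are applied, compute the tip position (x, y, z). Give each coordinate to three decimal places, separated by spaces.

initial: κ=1.3098, φ=327.84°, ℓ=0.6032
cmd 1: set ℓ=1.5871 → (κ,φ,ℓ)=(1.3098,327.84°,1.5871) → tip=(0.9607,-0.6041,0.6671)
cmd 2: set κ=0.3442 → (κ,φ,ℓ)=(0.3442,327.84°,1.5871) → tip=(0.3580,-0.2251,1.5093)
cmd 3: set φ=210.06° → (κ,φ,ℓ)=(0.3442,210.06°,1.5871) → tip=(-0.3660,-0.2118,1.5093)

-0.366 -0.212 1.509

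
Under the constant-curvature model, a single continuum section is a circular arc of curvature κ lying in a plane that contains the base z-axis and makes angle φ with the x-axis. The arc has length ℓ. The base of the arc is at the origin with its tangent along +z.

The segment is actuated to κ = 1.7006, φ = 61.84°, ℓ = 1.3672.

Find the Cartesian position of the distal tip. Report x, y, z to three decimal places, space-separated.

θ = κ·ℓ = 1.7006 × 1.3672 = 2.32506 rad
ρ = (1 − cos θ)/κ = (1 − -0.68475)/1.7006 = 0.99068
z = sin θ / κ = 0.72878/1.7006 = 0.42854
x = ρ cos φ = 0.99068 × cos(61.84°) = 0.46754
y = ρ sin φ = 0.99068 × sin(61.84°) = 0.87342

0.468 0.873 0.429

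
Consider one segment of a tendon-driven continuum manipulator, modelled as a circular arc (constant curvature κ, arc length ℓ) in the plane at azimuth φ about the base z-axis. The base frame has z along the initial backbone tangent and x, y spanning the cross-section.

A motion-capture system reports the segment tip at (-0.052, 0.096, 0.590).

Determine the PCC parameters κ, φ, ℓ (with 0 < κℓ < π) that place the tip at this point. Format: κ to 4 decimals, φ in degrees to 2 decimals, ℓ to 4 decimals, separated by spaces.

ρ = √(x²+y²) = √(-0.052² + 0.096²) = 0.10918
φ = atan2(y, x) mod 360° = atan2(0.096, -0.052) = 118.4429°
|p|² = ρ² + z² = 0.10918² + 0.590² = 0.36002
κ = 2ρ / |p|² = 2×0.10918 / 0.36002 = 0.60651
θ = 2·atan2(ρ, z) = 2·atan2(0.10918, 0.590) = 0.36596 rad
ℓ = θ/κ = 0.36596/0.60651 = 0.60338

0.6065 118.44 0.6034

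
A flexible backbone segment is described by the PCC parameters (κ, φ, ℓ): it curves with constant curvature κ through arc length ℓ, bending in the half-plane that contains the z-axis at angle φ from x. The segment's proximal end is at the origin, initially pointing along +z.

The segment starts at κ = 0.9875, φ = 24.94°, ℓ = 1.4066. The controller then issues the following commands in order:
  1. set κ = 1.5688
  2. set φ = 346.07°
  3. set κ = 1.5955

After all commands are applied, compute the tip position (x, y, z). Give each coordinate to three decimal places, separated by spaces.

initial: κ=0.9875, φ=24.94°, ℓ=1.4066
cmd 1: set κ=1.5688 → (κ,φ,ℓ)=(1.5688,24.94°,1.4066) → tip=(0.9212,0.4284,0.5128)
cmd 2: set φ=346.07° → (κ,φ,ℓ)=(1.5688,346.07°,1.4066) → tip=(0.9861,-0.2446,0.5128)
cmd 3: set κ=1.5955 → (κ,φ,ℓ)=(1.5955,346.07°,1.4066) → tip=(0.9877,-0.2450,0.4899)

0.988 -0.245 0.490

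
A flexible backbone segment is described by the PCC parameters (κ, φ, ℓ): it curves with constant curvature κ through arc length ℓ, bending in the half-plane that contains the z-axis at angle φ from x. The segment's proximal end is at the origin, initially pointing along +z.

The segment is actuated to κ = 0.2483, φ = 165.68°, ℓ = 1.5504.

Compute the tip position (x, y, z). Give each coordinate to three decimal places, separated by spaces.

θ = κ·ℓ = 0.2483 × 1.5504 = 0.38496 rad
ρ = (1 − cos θ)/κ = (1 − 0.92681)/0.2483 = 0.29476
z = sin θ / κ = 0.37553/0.2483 = 1.51239
x = ρ cos φ = 0.29476 × cos(165.68°) = -0.28560
y = ρ sin φ = 0.29476 × sin(165.68°) = 0.07290

-0.286 0.073 1.512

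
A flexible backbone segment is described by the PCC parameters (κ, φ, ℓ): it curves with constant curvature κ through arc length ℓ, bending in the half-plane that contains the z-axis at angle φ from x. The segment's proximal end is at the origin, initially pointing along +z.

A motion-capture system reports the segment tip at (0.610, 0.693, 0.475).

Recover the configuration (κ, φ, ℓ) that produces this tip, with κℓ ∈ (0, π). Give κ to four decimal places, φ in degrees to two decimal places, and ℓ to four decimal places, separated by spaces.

1.7129 48.64 1.2793

ρ = √(x²+y²) = √(0.610² + 0.693²) = 0.92323
φ = atan2(y, x) mod 360° = atan2(0.693, 0.610) = 48.6448°
|p|² = ρ² + z² = 0.92323² + 0.475² = 1.07797
κ = 2ρ / |p|² = 2×0.92323 / 1.07797 = 1.71289
θ = 2·atan2(ρ, z) = 2·atan2(0.92323, 0.475) = 2.19123 rad
ℓ = θ/κ = 2.19123/1.71289 = 1.27926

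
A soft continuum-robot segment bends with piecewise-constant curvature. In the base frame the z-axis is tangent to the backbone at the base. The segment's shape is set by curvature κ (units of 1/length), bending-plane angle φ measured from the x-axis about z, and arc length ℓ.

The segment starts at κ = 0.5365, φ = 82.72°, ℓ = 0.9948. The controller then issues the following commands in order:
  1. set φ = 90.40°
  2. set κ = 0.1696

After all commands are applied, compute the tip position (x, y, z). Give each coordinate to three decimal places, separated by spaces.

initial: κ=0.5365, φ=82.72°, ℓ=0.9948
cmd 1: set φ=90.40° → (κ,φ,ℓ)=(0.5365,90.40°,0.9948) → tip=(-0.0018,0.2592,0.9482)
cmd 2: set κ=0.1696 → (κ,φ,ℓ)=(0.1696,90.40°,0.9948) → tip=(-0.0006,0.0837,0.9901)

-0.001 0.084 0.990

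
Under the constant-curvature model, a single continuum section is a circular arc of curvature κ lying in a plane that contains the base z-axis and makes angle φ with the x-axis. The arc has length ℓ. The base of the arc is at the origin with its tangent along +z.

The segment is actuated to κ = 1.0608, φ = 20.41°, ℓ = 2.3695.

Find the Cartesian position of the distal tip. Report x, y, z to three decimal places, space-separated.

1.598 0.595 0.554

θ = κ·ℓ = 1.0608 × 2.3695 = 2.51357 rad
ρ = (1 − cos θ)/κ = (1 − -0.80919)/1.0608 = 1.70549
z = sin θ / κ = 0.58755/1.0608 = 0.55387
x = ρ cos φ = 1.70549 × cos(20.41°) = 1.59843
y = ρ sin φ = 1.70549 × sin(20.41°) = 0.59477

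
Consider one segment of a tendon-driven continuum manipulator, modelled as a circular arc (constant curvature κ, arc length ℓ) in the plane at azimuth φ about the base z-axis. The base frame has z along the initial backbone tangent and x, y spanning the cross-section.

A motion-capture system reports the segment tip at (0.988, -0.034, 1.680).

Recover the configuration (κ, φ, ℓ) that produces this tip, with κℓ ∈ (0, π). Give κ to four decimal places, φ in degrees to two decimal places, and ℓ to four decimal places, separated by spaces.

0.5203 358.03 2.0443

ρ = √(x²+y²) = √(0.988² + -0.034²) = 0.98858
φ = atan2(y, x) mod 360° = atan2(-0.034, 0.988) = 358.0291°
|p|² = ρ² + z² = 0.98858² + 1.680² = 3.79970
κ = 2ρ / |p|² = 2×0.98858 / 3.79970 = 0.52035
θ = 2·atan2(ρ, z) = 2·atan2(0.98858, 1.680) = 1.06376 rad
ℓ = θ/κ = 1.06376/0.52035 = 2.04432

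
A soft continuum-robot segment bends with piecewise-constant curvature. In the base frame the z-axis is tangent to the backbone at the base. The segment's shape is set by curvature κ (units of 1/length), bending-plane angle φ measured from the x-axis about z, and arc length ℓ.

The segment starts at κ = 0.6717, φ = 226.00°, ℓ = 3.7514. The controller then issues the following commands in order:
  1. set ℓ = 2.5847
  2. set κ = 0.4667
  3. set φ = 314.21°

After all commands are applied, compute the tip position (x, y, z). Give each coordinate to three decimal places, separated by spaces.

initial: κ=0.6717, φ=226.00°, ℓ=3.7514
cmd 1: set ℓ=2.5847 → (κ,φ,ℓ)=(0.6717,226.00°,2.5847) → tip=(-1.2044,-1.2472,1.4685)
cmd 2: set κ=0.4667 → (κ,φ,ℓ)=(0.4667,226.00°,2.5847) → tip=(-0.9578,-0.9919,2.0019)
cmd 3: set φ=314.21° → (κ,φ,ℓ)=(0.4667,314.21°,2.5847) → tip=(0.9614,-0.9883,2.0019)

0.961 -0.988 2.002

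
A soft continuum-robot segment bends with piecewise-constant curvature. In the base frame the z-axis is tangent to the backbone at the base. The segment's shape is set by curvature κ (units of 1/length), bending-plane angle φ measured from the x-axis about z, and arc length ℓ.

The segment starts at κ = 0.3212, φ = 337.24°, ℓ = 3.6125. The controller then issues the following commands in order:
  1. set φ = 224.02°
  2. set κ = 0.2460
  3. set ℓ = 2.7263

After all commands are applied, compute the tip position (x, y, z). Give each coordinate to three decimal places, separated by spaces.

-0.633 -0.612 2.526

initial: κ=0.3212, φ=337.24°, ℓ=3.6125
cmd 1: set φ=224.02° → (κ,φ,ℓ)=(0.3212,224.02°,3.6125) → tip=(-1.3454,-1.3002,2.8547)
cmd 2: set κ=0.2460 → (κ,φ,ℓ)=(0.2460,224.02°,3.6125) → tip=(-1.0803,-1.0439,3.1554)
cmd 3: set ℓ=2.7263 → (κ,φ,ℓ)=(0.2460,224.02°,2.7263) → tip=(-0.6331,-0.6118,2.5265)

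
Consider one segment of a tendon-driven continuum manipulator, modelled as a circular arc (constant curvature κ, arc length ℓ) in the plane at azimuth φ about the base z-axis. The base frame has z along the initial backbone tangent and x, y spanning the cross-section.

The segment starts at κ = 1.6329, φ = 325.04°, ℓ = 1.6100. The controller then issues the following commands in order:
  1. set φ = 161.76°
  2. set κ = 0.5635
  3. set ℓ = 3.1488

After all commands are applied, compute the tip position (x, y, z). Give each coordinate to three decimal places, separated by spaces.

initial: κ=1.6329, φ=325.04°, ℓ=1.6100
cmd 1: set φ=161.76° → (κ,φ,ℓ)=(1.6329,161.76°,1.6100) → tip=(-1.0885,0.3587,0.3004)
cmd 2: set κ=0.5635 → (κ,φ,ℓ)=(0.5635,161.76°,1.6100) → tip=(-0.6473,0.2133,1.3981)
cmd 3: set ℓ=3.1488 → (κ,φ,ℓ)=(0.5635,161.76°,3.1488) → tip=(-2.0262,0.6677,1.7380)

-2.026 0.668 1.738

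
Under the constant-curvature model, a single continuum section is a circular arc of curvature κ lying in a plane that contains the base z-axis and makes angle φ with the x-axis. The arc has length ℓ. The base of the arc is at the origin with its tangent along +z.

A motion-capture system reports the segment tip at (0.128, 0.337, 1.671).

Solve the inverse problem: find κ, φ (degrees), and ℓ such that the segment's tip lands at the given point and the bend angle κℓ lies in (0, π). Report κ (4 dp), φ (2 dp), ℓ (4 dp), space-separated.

ρ = √(x²+y²) = √(0.128² + 0.337²) = 0.36049
φ = atan2(y, x) mod 360° = atan2(0.337, 0.128) = 69.2021°
|p|² = ρ² + z² = 0.36049² + 1.671² = 2.92219
κ = 2ρ / |p|² = 2×0.36049 / 2.92219 = 0.24673
θ = 2·atan2(ρ, z) = 2·atan2(0.36049, 1.671) = 0.42495 rad
ℓ = θ/κ = 0.42495/0.24673 = 1.72237

0.2467 69.20 1.7224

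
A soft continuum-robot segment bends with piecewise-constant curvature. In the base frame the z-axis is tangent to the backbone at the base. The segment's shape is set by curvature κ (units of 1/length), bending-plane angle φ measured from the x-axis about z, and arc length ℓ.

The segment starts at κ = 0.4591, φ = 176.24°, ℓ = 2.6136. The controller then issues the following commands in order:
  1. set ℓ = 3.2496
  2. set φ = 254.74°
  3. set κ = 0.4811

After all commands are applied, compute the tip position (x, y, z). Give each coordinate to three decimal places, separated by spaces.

-0.543 -1.990 2.079

initial: κ=0.4591, φ=176.24°, ℓ=2.6136
cmd 1: set ℓ=3.2496 → (κ,φ,ℓ)=(0.4591,176.24°,3.2496) → tip=(-2.0022,0.1316,2.1714)
cmd 2: set φ=254.74° → (κ,φ,ℓ)=(0.4591,254.74°,3.2496) → tip=(-0.5281,-1.9357,2.1714)
cmd 3: set κ=0.4811 → (κ,φ,ℓ)=(0.4811,254.74°,3.2496) → tip=(-0.5430,-1.9904,2.0785)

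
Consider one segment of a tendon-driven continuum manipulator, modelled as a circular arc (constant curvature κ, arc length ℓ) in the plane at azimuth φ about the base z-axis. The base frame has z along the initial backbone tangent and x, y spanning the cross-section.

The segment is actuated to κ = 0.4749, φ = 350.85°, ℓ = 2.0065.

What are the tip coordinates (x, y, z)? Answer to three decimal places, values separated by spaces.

0.875 -0.141 1.716

θ = κ·ℓ = 0.4749 × 2.0065 = 0.95289 rad
ρ = (1 − cos θ)/κ = (1 − 0.57933)/0.4749 = 0.88580
z = sin θ / κ = 0.81509/0.4749 = 1.71634
x = ρ cos φ = 0.88580 × cos(350.85°) = 0.87453
y = ρ sin φ = 0.88580 × sin(350.85°) = -0.14086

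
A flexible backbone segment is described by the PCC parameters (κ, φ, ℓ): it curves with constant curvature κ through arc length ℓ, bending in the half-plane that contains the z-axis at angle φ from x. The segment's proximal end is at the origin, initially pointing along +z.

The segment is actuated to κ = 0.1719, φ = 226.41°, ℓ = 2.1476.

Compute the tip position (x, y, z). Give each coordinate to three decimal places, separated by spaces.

θ = κ·ℓ = 0.1719 × 2.1476 = 0.36917 rad
ρ = (1 − cos θ)/κ = (1 − 0.93263)/0.1719 = 0.39194
z = sin θ / κ = 0.36084/0.1719 = 2.09915
x = ρ cos φ = 0.39194 × cos(226.41°) = -0.27024
y = ρ sin φ = 0.39194 × sin(226.41°) = -0.28388

-0.270 -0.284 2.099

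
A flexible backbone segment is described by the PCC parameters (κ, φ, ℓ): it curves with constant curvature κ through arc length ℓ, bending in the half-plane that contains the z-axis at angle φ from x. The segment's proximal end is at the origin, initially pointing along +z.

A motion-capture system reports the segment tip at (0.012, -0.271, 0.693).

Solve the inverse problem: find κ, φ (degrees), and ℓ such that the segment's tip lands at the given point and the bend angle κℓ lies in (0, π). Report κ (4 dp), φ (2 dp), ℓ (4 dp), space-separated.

ρ = √(x²+y²) = √(0.012² + -0.271²) = 0.27127
φ = atan2(y, x) mod 360° = atan2(-0.271, 0.012) = 272.5354°
|p|² = ρ² + z² = 0.27127² + 0.693² = 0.55383
κ = 2ρ / |p|² = 2×0.27127 / 0.55383 = 0.97959
θ = 2·atan2(ρ, z) = 2·atan2(0.27127, 0.693) = 0.74620 rad
ℓ = θ/κ = 0.74620/0.97959 = 0.76175

0.9796 272.54 0.7618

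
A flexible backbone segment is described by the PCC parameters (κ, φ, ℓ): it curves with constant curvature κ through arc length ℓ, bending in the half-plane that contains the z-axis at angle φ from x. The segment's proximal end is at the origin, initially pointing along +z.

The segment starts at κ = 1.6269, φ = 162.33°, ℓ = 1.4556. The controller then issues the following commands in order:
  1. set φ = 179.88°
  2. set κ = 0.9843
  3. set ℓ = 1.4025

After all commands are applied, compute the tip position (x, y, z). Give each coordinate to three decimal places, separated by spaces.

initial: κ=1.6269, φ=162.33°, ℓ=1.4556
cmd 1: set φ=179.88° → (κ,φ,ℓ)=(1.6269,179.88°,1.4556) → tip=(-1.0544,0.0022,0.4294)
cmd 2: set κ=0.9843 → (κ,φ,ℓ)=(0.9843,179.88°,1.4556) → tip=(-0.8761,0.0018,1.0063)
cmd 3: set ℓ=1.4025 → (κ,φ,ℓ)=(0.9843,179.88°,1.4025) → tip=(-0.8238,0.0017,0.9976)

-0.824 0.002 0.998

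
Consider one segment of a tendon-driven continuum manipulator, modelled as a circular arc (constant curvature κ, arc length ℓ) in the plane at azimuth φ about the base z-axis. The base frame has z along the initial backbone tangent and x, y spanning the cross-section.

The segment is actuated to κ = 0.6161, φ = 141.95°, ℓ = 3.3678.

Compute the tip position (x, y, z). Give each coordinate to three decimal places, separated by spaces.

θ = κ·ℓ = 0.6161 × 3.3678 = 2.07490 rad
ρ = (1 − cos θ)/κ = (1 − -0.48302)/0.6161 = 2.40712
z = sin θ / κ = 0.87561/0.6161 = 1.42121
x = ρ cos φ = 2.40712 × cos(141.95°) = -1.89554
y = ρ sin φ = 2.40712 × sin(141.95°) = 1.48362

-1.896 1.484 1.421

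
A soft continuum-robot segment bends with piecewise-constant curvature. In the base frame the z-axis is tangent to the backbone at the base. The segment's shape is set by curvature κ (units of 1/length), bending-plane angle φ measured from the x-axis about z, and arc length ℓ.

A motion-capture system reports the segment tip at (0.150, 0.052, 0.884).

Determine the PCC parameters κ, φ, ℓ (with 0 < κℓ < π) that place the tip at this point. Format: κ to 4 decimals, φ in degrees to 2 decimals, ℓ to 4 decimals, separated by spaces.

0.3936 19.12 0.9029

ρ = √(x²+y²) = √(0.150² + 0.052²) = 0.15876
φ = atan2(y, x) mod 360° = atan2(0.052, 0.150) = 19.1197°
|p|² = ρ² + z² = 0.15876² + 0.884² = 0.80666
κ = 2ρ / |p|² = 2×0.15876 / 0.80666 = 0.39362
θ = 2·atan2(ρ, z) = 2·atan2(0.15876, 0.884) = 0.35539 rad
ℓ = θ/κ = 0.35539/0.39362 = 0.90289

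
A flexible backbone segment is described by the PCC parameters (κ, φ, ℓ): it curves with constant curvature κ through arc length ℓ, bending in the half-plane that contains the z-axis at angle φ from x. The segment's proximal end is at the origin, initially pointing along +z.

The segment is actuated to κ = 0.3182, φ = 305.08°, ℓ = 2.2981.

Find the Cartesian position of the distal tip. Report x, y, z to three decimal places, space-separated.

0.462 -0.658 2.099

θ = κ·ℓ = 0.3182 × 2.2981 = 0.73126 rad
ρ = (1 − cos θ)/κ = (1 − 0.74434)/0.3182 = 0.80347
z = sin θ / κ = 0.66780/0.3182 = 2.09869
x = ρ cos φ = 0.80347 × cos(305.08°) = 0.46177
y = ρ sin φ = 0.80347 × sin(305.08°) = -0.65752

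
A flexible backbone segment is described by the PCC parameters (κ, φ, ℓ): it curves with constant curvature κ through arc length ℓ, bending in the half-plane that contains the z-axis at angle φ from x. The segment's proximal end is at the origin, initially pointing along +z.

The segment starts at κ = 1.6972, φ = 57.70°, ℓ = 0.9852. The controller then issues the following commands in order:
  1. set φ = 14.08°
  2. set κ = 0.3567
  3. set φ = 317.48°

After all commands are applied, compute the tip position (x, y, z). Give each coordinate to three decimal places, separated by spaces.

0.126 -0.116 0.965

initial: κ=1.6972, φ=57.70°, ℓ=0.9852
cmd 1: set φ=14.08° → (κ,φ,ℓ)=(1.6972,14.08°,0.9852) → tip=(0.6293,0.1578,0.5862)
cmd 2: set κ=0.3567 → (κ,φ,ℓ)=(0.3567,14.08°,0.9852) → tip=(0.1662,0.0417,0.9650)
cmd 3: set φ=317.48° → (κ,φ,ℓ)=(0.3567,317.48°,0.9852) → tip=(0.1263,-0.1158,0.9650)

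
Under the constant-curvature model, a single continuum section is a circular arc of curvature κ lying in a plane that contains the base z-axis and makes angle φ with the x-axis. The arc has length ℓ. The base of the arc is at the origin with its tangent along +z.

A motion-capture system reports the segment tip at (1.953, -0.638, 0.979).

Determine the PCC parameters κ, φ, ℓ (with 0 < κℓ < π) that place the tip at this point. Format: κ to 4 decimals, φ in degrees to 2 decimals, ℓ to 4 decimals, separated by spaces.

0.7933 341.91 2.8390

ρ = √(x²+y²) = √(1.953² + -0.638²) = 2.05457
φ = atan2(y, x) mod 360° = atan2(-0.638, 1.953) = 341.9090°
|p|² = ρ² + z² = 2.05457² + 0.979² = 5.17969
κ = 2ρ / |p|² = 2×2.05457 / 5.17969 = 0.79332
θ = 2·atan2(ρ, z) = 2·atan2(2.05457, 0.979) = 2.25225 rad
ℓ = θ/κ = 2.25225/0.79332 = 2.83903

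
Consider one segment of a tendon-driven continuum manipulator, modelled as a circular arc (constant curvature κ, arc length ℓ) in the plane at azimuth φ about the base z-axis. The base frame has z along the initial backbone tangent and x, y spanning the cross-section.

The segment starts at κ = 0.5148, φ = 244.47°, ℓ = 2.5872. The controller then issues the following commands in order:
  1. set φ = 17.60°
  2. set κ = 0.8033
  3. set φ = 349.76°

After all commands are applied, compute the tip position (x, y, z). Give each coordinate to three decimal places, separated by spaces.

1.820 -0.329 1.088

initial: κ=0.5148, φ=244.47°, ℓ=2.5872
cmd 1: set φ=17.60° → (κ,φ,ℓ)=(0.5148,17.60°,2.5872) → tip=(1.4134,0.4484,1.8873)
cmd 2: set κ=0.8033 → (κ,φ,ℓ)=(0.8033,17.60°,2.5872) → tip=(1.7633,0.5593,1.0880)
cmd 3: set φ=349.76° → (κ,φ,ℓ)=(0.8033,349.76°,2.5872) → tip=(1.8204,-0.3289,1.0880)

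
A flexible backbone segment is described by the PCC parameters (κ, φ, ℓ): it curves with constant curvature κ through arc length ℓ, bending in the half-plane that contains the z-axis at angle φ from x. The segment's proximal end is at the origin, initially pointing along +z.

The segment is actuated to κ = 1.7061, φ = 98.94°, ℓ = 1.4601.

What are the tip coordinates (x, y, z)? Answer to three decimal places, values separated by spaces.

θ = κ·ℓ = 1.7061 × 1.4601 = 2.49108 rad
ρ = (1 − cos θ)/κ = (1 − -0.79577)/1.7061 = 1.05256
z = sin θ / κ = 0.60560/1.7061 = 0.35496
x = ρ cos φ = 1.05256 × cos(98.94°) = -0.16357
y = ρ sin φ = 1.05256 × sin(98.94°) = 1.03977

-0.164 1.040 0.355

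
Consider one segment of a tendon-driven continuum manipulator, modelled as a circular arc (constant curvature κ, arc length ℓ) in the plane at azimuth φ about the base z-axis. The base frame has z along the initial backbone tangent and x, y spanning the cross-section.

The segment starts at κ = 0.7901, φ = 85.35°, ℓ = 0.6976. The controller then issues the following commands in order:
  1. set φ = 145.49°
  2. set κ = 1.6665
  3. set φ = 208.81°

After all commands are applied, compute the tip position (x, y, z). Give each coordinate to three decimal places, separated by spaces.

-0.317 -0.174 0.551

initial: κ=0.7901, φ=85.35°, ℓ=0.6976
cmd 1: set φ=145.49° → (κ,φ,ℓ)=(0.7901,145.49°,0.6976) → tip=(-0.1544,0.1062,0.6628)
cmd 2: set κ=1.6665 → (κ,φ,ℓ)=(1.6665,145.49°,0.6976) → tip=(-0.2982,0.2050,0.5507)
cmd 3: set φ=208.81° → (κ,φ,ℓ)=(1.6665,208.81°,0.6976) → tip=(-0.3170,-0.1744,0.5507)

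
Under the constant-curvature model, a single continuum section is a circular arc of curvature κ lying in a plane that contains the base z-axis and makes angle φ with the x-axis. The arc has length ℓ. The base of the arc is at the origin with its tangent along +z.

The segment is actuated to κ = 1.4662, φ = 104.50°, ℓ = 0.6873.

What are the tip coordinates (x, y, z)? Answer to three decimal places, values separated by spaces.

-0.080 0.308 0.577

θ = κ·ℓ = 1.4662 × 0.6873 = 1.00772 rad
ρ = (1 − cos θ)/κ = (1 − 0.53379)/1.4662 = 0.31797
z = sin θ / κ = 0.84562/1.4662 = 0.57674
x = ρ cos φ = 0.31797 × cos(104.50°) = -0.07961
y = ρ sin φ = 0.31797 × sin(104.50°) = 0.30784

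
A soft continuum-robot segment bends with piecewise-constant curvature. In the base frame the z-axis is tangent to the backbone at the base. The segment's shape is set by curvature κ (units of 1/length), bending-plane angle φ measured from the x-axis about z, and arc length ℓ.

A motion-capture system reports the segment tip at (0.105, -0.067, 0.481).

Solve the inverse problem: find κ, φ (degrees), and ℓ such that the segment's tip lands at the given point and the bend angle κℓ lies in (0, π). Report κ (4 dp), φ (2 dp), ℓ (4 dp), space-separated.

1.0091 327.46 0.5022

ρ = √(x²+y²) = √(0.105² + -0.067²) = 0.12456
φ = atan2(y, x) mod 360° = atan2(-0.067, 0.105) = 327.4582°
|p|² = ρ² + z² = 0.12456² + 0.481² = 0.24687
κ = 2ρ / |p|² = 2×0.12456 / 0.24687 = 1.00905
θ = 2·atan2(ρ, z) = 2·atan2(0.12456, 0.481) = 0.50677 rad
ℓ = θ/κ = 0.50677/1.00905 = 0.50222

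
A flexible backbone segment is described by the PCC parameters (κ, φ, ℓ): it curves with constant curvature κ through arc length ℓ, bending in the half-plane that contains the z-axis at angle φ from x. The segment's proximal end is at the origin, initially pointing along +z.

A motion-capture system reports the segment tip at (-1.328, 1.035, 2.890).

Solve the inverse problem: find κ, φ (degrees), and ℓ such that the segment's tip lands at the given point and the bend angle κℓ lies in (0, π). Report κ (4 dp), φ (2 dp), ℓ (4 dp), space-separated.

ρ = √(x²+y²) = √(-1.328² + 1.035²) = 1.68369
φ = atan2(y, x) mod 360° = atan2(1.035, -1.328) = 142.0683°
|p|² = ρ² + z² = 1.68369² + 2.890² = 11.18691
κ = 2ρ / |p|² = 2×1.68369 / 11.18691 = 0.30101
θ = 2·atan2(ρ, z) = 2·atan2(1.68369, 2.890) = 1.05504 rad
ℓ = θ/κ = 1.05504/0.30101 = 3.50500

0.3010 142.07 3.5050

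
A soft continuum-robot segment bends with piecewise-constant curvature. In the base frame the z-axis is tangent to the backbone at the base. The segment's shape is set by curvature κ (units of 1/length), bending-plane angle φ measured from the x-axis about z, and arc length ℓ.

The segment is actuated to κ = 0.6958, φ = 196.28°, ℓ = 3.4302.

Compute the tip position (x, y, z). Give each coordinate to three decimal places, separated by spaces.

θ = κ·ℓ = 0.6958 × 3.4302 = 2.38673 rad
ρ = (1 − cos θ)/κ = (1 − -0.72837)/0.6958 = 2.48400
z = sin θ / κ = 0.68519/0.6958 = 0.98475
x = ρ cos φ = 2.48400 × cos(196.28°) = -2.38440
y = ρ sin φ = 2.48400 × sin(196.28°) = -0.69634

-2.384 -0.696 0.985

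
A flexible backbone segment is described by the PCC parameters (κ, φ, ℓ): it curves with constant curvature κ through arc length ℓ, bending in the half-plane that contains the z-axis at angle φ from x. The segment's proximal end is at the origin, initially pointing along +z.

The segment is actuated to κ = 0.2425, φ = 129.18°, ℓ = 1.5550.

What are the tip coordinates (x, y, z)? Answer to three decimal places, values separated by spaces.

-0.183 0.225 1.518

θ = κ·ℓ = 0.2425 × 1.5550 = 0.37709 rad
ρ = (1 − cos θ)/κ = (1 − 0.92974)/0.2425 = 0.28973
z = sin θ / κ = 0.36821/0.2425 = 1.51841
x = ρ cos φ = 0.28973 × cos(129.18°) = -0.18304
y = ρ sin φ = 0.28973 × sin(129.18°) = 0.22459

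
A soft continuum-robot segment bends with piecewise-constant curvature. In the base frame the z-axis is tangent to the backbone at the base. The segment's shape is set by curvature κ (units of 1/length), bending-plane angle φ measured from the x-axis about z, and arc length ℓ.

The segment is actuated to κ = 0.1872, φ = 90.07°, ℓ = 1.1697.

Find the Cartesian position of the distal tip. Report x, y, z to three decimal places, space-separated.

θ = κ·ℓ = 0.1872 × 1.1697 = 0.21897 rad
ρ = (1 − cos θ)/κ = (1 − 0.97612)/0.1872 = 0.12755
z = sin θ / κ = 0.21722/0.1872 = 1.16038
x = ρ cos φ = 0.12755 × cos(90.07°) = -0.00016
y = ρ sin φ = 0.12755 × sin(90.07°) = 0.12755

-0.000 0.128 1.160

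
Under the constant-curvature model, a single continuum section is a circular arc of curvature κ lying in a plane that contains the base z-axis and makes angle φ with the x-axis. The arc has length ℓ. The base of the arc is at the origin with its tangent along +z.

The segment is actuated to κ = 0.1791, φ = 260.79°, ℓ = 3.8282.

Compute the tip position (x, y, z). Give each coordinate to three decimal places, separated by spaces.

θ = κ·ℓ = 0.1791 × 3.8282 = 0.68563 rad
ρ = (1 − cos θ)/κ = (1 − 0.77402)/0.1791 = 1.26175
z = sin θ / κ = 0.63316/0.1791 = 3.53524
x = ρ cos φ = 1.26175 × cos(260.79°) = -0.20195
y = ρ sin φ = 1.26175 × sin(260.79°) = -1.24549

-0.202 -1.245 3.535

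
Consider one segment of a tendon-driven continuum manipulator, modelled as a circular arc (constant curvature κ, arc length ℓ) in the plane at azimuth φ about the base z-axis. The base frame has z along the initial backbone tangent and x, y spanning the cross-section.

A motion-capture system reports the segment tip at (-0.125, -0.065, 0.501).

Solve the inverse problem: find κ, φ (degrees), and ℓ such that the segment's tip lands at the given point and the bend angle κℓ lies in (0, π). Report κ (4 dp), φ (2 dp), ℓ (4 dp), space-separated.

ρ = √(x²+y²) = √(-0.125² + -0.065²) = 0.14089
φ = atan2(y, x) mod 360° = atan2(-0.065, -0.125) = 207.4744°
|p|² = ρ² + z² = 0.14089² + 0.501² = 0.27085
κ = 2ρ / |p|² = 2×0.14089 / 0.27085 = 1.04035
θ = 2·atan2(ρ, z) = 2·atan2(0.14089, 0.501) = 0.54827 rad
ℓ = θ/κ = 0.54827/1.04035 = 0.52701

1.0404 207.47 0.5270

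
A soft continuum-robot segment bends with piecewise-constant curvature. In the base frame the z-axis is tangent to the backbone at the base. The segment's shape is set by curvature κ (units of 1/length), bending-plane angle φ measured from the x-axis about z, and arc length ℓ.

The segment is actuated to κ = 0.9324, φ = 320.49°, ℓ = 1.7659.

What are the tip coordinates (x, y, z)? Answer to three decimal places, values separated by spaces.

θ = κ·ℓ = 0.9324 × 1.7659 = 1.64653 rad
ρ = (1 − cos θ)/κ = (1 − -0.07566)/0.9324 = 1.15364
z = sin θ / κ = 0.99713/0.9324 = 1.06943
x = ρ cos φ = 1.15364 × cos(320.49°) = 0.89005
y = ρ sin φ = 1.15364 × sin(320.49°) = -0.73396

0.890 -0.734 1.069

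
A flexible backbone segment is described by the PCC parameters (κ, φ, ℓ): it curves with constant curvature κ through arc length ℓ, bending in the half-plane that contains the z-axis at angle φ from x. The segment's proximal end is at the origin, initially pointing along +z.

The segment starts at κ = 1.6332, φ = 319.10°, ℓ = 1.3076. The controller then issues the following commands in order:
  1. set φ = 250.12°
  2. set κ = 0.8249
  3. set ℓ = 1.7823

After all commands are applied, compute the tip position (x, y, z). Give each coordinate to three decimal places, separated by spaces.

-0.371 -1.026 1.206

initial: κ=1.6332, φ=319.10°, ℓ=1.3076
cmd 1: set φ=250.12° → (κ,φ,ℓ)=(1.6332,250.12°,1.3076) → tip=(-0.3197,-0.8840,0.5172)
cmd 2: set κ=0.8249 → (κ,φ,ℓ)=(0.8249,250.12°,1.3076) → tip=(-0.2174,-0.6013,1.0684)
cmd 3: set ℓ=1.7823 → (κ,φ,ℓ)=(0.8249,250.12°,1.7823) → tip=(-0.3708,-1.0256,1.2061)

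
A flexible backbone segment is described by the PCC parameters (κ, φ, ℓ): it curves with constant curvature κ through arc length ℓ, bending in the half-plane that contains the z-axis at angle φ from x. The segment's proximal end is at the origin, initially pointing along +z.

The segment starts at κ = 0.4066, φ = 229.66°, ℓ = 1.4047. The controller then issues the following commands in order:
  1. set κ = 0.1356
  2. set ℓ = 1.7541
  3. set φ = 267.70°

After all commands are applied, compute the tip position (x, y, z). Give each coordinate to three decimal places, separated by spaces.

-0.008 -0.207 1.738

initial: κ=0.4066, φ=229.66°, ℓ=1.4047
cmd 1: set κ=0.1356 → (κ,φ,ℓ)=(0.1356,229.66°,1.4047) → tip=(-0.0863,-0.1017,1.3962)
cmd 2: set ℓ=1.7541 → (κ,φ,ℓ)=(0.1356,229.66°,1.7541) → tip=(-0.1344,-0.1583,1.7376)
cmd 3: set φ=267.70° → (κ,φ,ℓ)=(0.1356,267.70°,1.7541) → tip=(-0.0083,-0.2075,1.7376)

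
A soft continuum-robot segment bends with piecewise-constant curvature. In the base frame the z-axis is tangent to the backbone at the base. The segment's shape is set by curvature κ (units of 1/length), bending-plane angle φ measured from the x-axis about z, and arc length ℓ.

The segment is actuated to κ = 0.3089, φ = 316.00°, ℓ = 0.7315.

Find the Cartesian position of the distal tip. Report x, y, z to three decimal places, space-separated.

θ = κ·ℓ = 0.3089 × 0.7315 = 0.22596 rad
ρ = (1 − cos θ)/κ = (1 − 0.97458)/0.3089 = 0.08229
z = sin θ / κ = 0.22404/0.3089 = 0.72529
x = ρ cos φ = 0.08229 × cos(316.00°) = 0.05920
y = ρ sin φ = 0.08229 × sin(316.00°) = -0.05717

0.059 -0.057 0.725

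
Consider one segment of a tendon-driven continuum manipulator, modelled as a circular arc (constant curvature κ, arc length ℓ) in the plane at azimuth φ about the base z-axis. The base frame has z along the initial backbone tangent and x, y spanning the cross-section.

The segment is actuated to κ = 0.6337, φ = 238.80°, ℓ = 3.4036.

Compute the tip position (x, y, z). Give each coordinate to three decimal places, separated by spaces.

-1.270 -2.096 1.315

θ = κ·ℓ = 0.6337 × 3.4036 = 2.15686 rad
ρ = (1 − cos θ)/κ = (1 − -0.55309)/0.6337 = 2.45082
z = sin θ / κ = 0.83312/0.6337 = 1.31470
x = ρ cos φ = 2.45082 × cos(238.80°) = -1.26959
y = ρ sin φ = 2.45082 × sin(238.80°) = -2.09635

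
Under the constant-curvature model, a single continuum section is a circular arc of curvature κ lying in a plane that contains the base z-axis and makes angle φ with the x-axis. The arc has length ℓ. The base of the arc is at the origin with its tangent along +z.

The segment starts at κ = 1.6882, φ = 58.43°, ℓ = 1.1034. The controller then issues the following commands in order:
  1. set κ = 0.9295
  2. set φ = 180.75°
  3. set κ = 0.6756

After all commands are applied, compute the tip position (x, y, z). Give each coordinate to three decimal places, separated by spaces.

initial: κ=1.6882, φ=58.43°, ℓ=1.1034
cmd 1: set κ=0.9295 → (κ,φ,ℓ)=(0.9295,58.43°,1.1034) → tip=(0.2712,0.4413,0.9199)
cmd 2: set φ=180.75° → (κ,φ,ℓ)=(0.9295,180.75°,1.1034) → tip=(-0.5179,-0.0068,0.9199)
cmd 3: set κ=0.6756 → (κ,φ,ℓ)=(0.6756,180.75°,1.1034) → tip=(-0.3925,-0.0051,1.0040)

-0.393 -0.005 1.004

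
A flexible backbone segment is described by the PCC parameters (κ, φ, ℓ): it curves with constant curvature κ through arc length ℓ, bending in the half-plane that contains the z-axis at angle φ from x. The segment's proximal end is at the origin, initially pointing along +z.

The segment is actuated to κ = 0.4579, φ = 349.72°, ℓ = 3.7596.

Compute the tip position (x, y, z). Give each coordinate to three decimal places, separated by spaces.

2.471 -0.448 2.159

θ = κ·ℓ = 0.4579 × 3.7596 = 1.72152 rad
ρ = (1 − cos θ)/κ = (1 − -0.15015)/0.4579 = 2.51180
z = sin θ / κ = 0.98866/0.4579 = 2.15912
x = ρ cos φ = 2.51180 × cos(349.72°) = 2.47148
y = ρ sin φ = 2.51180 × sin(349.72°) = -0.44825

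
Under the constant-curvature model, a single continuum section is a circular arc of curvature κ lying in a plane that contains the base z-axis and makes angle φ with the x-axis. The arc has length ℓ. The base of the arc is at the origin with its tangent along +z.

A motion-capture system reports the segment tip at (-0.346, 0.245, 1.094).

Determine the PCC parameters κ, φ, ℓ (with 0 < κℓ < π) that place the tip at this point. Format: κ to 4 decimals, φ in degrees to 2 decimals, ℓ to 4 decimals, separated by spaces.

ρ = √(x²+y²) = √(-0.346² + 0.245²) = 0.42396
φ = atan2(y, x) mod 360° = atan2(0.245, -0.346) = 144.6980°
|p|² = ρ² + z² = 0.42396² + 1.094² = 1.37658
κ = 2ρ / |p|² = 2×0.42396 / 1.37658 = 0.61596
θ = 2·atan2(ρ, z) = 2·atan2(0.42396, 1.094) = 0.73942 rad
ℓ = θ/κ = 0.73942/0.61596 = 1.20044

0.6160 144.70 1.2004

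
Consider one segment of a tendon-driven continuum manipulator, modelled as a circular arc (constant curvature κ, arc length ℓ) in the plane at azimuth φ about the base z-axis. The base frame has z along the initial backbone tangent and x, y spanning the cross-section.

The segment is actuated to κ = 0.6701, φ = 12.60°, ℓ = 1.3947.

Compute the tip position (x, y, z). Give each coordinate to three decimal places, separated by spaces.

θ = κ·ℓ = 0.6701 × 1.3947 = 0.93459 rad
ρ = (1 − cos θ)/κ = (1 − 0.59415)/0.6701 = 0.60566
z = sin θ / κ = 0.80435/0.6701 = 1.20035
x = ρ cos φ = 0.60566 × cos(12.60°) = 0.59107
y = ρ sin φ = 0.60566 × sin(12.60°) = 0.13212

0.591 0.132 1.200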